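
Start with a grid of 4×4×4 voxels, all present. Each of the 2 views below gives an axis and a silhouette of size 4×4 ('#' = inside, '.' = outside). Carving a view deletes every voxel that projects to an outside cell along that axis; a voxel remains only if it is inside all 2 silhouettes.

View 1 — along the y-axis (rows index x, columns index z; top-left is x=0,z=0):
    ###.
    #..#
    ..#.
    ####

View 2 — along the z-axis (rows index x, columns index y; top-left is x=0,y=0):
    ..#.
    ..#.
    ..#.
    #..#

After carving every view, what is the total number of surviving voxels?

|visual hull| = 14

full grid |V| = 64
carve view 1 (along y, XZ-mask fill 10/16): 40 voxels remain
carve view 2 (along z, XY-mask fill 5/16): 14 voxels remain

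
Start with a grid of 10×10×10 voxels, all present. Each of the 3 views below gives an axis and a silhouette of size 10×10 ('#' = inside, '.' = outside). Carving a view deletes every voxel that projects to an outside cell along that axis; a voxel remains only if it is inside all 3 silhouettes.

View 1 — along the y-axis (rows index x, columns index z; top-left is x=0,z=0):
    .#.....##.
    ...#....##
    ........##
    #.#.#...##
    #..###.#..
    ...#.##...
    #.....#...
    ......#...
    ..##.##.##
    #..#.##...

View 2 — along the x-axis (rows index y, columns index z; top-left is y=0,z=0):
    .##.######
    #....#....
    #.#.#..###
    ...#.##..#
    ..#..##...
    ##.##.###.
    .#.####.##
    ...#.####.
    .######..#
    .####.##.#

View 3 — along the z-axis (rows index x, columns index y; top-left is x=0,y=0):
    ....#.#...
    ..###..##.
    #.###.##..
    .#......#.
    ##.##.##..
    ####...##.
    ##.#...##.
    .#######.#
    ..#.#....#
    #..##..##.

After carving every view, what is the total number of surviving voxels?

82 voxels

full grid |V| = 1000
after view 1 [y-axis, 34 of 100 cells solid] → remaining = 340
after view 2 [x-axis, 56 of 100 cells solid] → remaining = 196
after view 3 [z-axis, 48 of 100 cells solid] → remaining = 82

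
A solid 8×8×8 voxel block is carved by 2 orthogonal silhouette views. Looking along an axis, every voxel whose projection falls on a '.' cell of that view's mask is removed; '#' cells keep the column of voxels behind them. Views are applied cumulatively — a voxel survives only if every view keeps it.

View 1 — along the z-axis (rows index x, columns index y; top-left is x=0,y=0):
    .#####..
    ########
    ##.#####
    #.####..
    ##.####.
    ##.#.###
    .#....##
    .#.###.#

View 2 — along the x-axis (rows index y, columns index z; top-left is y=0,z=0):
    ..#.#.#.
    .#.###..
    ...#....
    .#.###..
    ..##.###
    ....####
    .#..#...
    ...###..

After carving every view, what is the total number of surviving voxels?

initial block: 8^3 = 512
after view 1 [z-axis, 45 of 64 cells solid] → remaining = 360
after view 2 [x-axis, 26 of 64 cells solid] → remaining = 157

|visual hull| = 157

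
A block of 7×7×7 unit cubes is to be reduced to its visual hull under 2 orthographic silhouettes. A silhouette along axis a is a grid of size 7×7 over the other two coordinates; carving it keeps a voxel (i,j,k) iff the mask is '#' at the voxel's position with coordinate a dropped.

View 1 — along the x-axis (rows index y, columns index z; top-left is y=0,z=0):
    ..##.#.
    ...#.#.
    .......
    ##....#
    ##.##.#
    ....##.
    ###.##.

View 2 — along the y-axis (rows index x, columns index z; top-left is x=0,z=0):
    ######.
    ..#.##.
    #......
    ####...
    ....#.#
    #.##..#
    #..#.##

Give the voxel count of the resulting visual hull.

|visual hull| = 68

initial block: 7^3 = 343
[1] x-view keeps 20 columns → grid now 140
[2] y-view keeps 24 columns → grid now 68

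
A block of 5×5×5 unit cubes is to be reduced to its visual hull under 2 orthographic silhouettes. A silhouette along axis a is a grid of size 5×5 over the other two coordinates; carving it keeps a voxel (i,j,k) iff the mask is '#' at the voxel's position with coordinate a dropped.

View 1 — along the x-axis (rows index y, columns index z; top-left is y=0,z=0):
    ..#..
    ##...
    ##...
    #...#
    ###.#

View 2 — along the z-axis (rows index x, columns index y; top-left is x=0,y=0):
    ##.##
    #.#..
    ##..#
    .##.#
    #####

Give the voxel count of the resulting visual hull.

remaining voxels: 38

before carving: 125 voxels (5×5×5)
after view 1 [x-axis, 11 of 25 cells solid] → remaining = 55
after view 2 [z-axis, 17 of 25 cells solid] → remaining = 38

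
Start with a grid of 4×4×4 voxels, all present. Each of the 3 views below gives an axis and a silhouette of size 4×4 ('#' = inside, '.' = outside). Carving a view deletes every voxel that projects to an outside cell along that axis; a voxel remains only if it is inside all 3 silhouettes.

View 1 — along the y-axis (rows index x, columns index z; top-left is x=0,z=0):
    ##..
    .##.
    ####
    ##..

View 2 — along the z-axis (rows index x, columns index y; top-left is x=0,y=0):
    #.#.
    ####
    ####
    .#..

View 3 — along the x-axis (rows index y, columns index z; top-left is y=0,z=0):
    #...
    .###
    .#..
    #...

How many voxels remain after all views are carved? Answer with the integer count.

voxel count = 12

full grid |V| = 64
after view 1 [y-axis, 10 of 16 cells solid] → remaining = 40
after view 2 [z-axis, 11 of 16 cells solid] → remaining = 30
after view 3 [x-axis, 6 of 16 cells solid] → remaining = 12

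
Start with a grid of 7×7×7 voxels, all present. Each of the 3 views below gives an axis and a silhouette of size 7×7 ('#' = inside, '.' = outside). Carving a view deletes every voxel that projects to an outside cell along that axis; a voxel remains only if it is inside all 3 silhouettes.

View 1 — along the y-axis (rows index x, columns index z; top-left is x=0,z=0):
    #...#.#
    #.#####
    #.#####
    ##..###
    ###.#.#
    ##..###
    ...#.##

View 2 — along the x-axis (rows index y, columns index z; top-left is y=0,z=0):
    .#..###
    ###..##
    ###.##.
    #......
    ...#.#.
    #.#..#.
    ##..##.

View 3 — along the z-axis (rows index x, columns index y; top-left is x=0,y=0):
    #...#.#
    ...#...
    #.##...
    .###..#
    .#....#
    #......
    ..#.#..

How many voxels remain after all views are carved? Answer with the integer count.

initial block: 7^3 = 343
  1. axis=1 (XZ plane), |mask|=33  ⇒  voxels=231
  2. axis=0 (YZ plane), |mask|=24  ⇒  voxels=116
  3. axis=2 (XY plane), |mask|=16  ⇒  voxels=40

40 voxels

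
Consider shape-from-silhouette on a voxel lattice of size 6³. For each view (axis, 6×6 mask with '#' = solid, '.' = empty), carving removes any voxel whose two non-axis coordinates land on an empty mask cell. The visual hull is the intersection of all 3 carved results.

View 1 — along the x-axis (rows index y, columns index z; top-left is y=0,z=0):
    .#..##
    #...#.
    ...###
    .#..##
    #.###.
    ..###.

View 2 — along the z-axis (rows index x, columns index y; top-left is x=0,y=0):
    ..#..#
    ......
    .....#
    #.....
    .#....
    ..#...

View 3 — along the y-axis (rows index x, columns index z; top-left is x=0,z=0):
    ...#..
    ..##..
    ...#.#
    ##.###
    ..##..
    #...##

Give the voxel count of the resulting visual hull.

8 voxels

before carving: 216 voxels (6×6×6)
[1] x-view keeps 18 columns → grid now 108
[2] z-view keeps 6 columns → grid now 17
[3] y-view keeps 15 columns → grid now 8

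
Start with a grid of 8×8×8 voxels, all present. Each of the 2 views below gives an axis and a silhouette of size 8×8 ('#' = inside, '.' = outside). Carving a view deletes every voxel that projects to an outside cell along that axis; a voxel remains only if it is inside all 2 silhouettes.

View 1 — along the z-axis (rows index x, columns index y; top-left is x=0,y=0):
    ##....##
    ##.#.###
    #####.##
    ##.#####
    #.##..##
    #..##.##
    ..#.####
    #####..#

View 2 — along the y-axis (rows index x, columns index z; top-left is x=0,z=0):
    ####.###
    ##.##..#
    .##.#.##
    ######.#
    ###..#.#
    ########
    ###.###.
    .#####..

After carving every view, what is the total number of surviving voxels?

|visual hull| = 267

start: 8×8×8 = 512 voxels
step 1: project along z, AND mask (45/64) → |grid| = 360
step 2: project along y, AND mask (48/64) → |grid| = 267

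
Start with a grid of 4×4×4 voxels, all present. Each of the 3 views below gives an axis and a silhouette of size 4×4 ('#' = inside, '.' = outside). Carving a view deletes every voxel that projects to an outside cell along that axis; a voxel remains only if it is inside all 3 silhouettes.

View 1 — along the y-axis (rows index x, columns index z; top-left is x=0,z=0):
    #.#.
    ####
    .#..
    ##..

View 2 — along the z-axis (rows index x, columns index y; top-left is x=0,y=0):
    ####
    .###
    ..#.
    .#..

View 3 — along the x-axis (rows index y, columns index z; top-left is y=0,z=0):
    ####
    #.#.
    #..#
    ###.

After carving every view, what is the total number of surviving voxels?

voxel count = 15

initial block: 4^3 = 64
[1] y-view keeps 9 columns → grid now 36
[2] z-view keeps 9 columns → grid now 23
[3] x-view keeps 11 columns → grid now 15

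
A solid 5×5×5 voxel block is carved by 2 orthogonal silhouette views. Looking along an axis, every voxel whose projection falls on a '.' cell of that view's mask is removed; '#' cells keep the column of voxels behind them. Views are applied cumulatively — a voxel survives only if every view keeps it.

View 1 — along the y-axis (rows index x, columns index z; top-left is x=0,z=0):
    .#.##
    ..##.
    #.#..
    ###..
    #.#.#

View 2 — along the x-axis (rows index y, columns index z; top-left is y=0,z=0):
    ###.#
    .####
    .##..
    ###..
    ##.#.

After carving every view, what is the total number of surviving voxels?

full grid |V| = 125
carve view 1 (along y, XZ-mask fill 13/25): 65 voxels remain
carve view 2 (along x, YZ-mask fill 16/25): 43 voxels remain

remaining voxels: 43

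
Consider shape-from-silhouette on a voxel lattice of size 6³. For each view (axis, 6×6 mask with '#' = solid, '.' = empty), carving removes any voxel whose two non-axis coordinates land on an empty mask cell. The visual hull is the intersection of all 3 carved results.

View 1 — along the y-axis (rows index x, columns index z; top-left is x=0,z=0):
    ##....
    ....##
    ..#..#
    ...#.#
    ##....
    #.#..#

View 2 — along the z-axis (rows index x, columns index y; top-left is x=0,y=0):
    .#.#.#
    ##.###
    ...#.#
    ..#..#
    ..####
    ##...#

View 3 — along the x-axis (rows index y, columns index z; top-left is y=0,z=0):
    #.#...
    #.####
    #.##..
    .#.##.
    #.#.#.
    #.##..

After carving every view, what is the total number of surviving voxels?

|visual hull| = 21

initial block: 6^3 = 216
after view 1 [y-axis, 13 of 36 cells solid] → remaining = 78
after view 2 [z-axis, 19 of 36 cells solid] → remaining = 41
after view 3 [x-axis, 19 of 36 cells solid] → remaining = 21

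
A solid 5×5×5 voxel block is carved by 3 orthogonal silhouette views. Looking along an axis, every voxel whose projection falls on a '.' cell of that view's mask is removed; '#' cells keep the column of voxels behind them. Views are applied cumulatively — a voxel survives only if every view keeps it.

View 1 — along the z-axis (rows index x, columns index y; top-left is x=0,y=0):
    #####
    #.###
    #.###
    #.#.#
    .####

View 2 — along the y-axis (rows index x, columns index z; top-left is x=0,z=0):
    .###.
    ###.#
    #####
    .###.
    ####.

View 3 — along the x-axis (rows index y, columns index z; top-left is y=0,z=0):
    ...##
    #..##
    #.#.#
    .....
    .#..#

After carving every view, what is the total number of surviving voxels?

remaining voxels: 25

start: 5×5×5 = 125 voxels
step 1: project along z, AND mask (20/25) → |grid| = 100
step 2: project along y, AND mask (19/25) → |grid| = 76
step 3: project along x, AND mask (10/25) → |grid| = 25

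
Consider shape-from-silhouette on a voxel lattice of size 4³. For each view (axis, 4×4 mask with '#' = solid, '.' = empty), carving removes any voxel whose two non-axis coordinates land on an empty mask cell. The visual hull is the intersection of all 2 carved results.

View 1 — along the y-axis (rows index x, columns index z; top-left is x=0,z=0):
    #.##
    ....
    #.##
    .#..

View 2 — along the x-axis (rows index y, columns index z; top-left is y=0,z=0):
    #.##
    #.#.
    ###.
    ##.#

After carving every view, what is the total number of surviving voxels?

initial block: 4^3 = 64
after view 1 [y-axis, 7 of 16 cells solid] → remaining = 28
after view 2 [x-axis, 11 of 16 cells solid] → remaining = 20

20 voxels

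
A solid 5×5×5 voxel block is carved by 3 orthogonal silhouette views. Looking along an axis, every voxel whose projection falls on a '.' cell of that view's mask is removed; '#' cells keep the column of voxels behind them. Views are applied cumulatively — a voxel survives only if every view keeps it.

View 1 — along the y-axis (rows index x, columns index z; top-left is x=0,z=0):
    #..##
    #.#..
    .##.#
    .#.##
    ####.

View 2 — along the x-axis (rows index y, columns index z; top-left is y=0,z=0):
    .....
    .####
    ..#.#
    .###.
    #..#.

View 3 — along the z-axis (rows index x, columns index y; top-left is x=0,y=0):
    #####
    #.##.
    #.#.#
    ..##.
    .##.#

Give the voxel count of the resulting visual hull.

|visual hull| = 19

before carving: 125 voxels (5×5×5)
carve view 1 (along y, XZ-mask fill 15/25): 75 voxels remain
carve view 2 (along x, YZ-mask fill 11/25): 33 voxels remain
carve view 3 (along z, XY-mask fill 16/25): 19 voxels remain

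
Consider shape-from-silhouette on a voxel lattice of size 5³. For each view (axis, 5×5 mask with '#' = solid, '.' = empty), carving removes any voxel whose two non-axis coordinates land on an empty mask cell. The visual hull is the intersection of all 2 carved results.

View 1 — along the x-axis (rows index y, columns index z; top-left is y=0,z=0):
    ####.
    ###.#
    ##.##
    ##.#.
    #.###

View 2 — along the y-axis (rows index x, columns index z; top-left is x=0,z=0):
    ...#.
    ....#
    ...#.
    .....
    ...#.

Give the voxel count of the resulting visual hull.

before carving: 125 voxels (5×5×5)
  1. axis=0 (YZ plane), |mask|=19  ⇒  voxels=95
  2. axis=1 (XZ plane), |mask|=4  ⇒  voxels=15

15 voxels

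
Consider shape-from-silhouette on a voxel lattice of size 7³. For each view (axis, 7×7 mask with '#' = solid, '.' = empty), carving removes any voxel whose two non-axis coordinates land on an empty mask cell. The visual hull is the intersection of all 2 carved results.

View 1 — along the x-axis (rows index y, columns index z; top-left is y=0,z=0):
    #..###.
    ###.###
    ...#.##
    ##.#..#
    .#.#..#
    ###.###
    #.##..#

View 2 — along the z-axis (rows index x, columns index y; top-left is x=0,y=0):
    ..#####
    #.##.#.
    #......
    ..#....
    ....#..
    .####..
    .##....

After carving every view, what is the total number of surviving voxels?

initial block: 7^3 = 343
V1 x: intersect with YZ mask (30 set) -- 210 left
V2 z: intersect with XY mask (18 set) -- 72 left

|visual hull| = 72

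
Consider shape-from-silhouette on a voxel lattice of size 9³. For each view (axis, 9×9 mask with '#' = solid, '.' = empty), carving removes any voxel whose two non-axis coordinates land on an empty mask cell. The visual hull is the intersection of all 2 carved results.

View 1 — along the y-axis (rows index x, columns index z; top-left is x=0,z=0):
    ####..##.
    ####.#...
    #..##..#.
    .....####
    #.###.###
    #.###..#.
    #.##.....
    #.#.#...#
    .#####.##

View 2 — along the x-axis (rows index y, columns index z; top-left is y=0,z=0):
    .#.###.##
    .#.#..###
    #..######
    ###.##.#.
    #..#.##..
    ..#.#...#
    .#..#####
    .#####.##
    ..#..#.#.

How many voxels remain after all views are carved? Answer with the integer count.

voxel count = 228

start: 9×9×9 = 729 voxels
carve view 1 (along y, XZ-mask fill 45/81): 405 voxels remain
carve view 2 (along x, YZ-mask fill 47/81): 228 voxels remain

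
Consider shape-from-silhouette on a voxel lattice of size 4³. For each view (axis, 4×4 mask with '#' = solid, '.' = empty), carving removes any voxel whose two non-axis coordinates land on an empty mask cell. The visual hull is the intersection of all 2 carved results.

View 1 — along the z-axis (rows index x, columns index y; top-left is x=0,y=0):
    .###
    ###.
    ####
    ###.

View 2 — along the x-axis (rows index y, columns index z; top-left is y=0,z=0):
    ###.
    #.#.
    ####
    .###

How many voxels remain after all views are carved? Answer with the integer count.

39 voxels

initial block: 4^3 = 64
step 1: project along z, AND mask (13/16) → |grid| = 52
step 2: project along x, AND mask (12/16) → |grid| = 39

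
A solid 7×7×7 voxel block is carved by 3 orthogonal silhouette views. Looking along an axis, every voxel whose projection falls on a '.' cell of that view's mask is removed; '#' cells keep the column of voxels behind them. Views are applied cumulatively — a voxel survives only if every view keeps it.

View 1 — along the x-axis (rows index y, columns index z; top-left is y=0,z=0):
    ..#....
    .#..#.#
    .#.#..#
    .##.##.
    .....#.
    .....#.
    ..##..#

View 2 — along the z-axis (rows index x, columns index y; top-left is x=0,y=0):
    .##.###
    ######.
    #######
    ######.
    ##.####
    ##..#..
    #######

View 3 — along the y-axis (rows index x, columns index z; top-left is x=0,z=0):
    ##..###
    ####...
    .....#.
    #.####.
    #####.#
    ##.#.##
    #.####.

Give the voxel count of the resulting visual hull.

voxel count = 48

full grid |V| = 343
V1 x: intersect with YZ mask (16 set) -- 112 left
V2 z: intersect with XY mask (40 set) -- 87 left
V3 y: intersect with XZ mask (31 set) -- 48 left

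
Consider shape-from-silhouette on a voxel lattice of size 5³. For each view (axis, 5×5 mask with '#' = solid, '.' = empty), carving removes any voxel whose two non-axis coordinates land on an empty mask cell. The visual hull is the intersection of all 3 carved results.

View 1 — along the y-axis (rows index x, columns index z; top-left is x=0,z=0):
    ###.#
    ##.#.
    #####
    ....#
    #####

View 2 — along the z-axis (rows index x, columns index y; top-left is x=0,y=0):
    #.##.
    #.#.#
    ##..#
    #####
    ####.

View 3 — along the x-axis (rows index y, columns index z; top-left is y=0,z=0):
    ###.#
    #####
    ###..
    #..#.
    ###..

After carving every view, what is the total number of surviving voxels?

voxel count = 42

full grid |V| = 125
carve view 1 (along y, XZ-mask fill 18/25): 90 voxels remain
carve view 2 (along z, XY-mask fill 18/25): 61 voxels remain
carve view 3 (along x, YZ-mask fill 17/25): 42 voxels remain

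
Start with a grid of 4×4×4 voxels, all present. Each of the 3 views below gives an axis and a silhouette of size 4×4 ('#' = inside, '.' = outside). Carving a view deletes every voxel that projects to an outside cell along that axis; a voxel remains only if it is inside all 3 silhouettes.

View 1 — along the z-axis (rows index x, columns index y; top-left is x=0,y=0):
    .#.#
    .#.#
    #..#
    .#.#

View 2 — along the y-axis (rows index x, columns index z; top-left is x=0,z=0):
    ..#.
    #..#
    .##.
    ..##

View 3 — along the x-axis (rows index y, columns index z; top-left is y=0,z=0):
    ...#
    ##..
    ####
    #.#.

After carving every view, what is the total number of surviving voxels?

5 voxels

initial block: 4^3 = 64
carve view 1 (along z, XY-mask fill 8/16): 32 voxels remain
carve view 2 (along y, XZ-mask fill 7/16): 14 voxels remain
carve view 3 (along x, YZ-mask fill 9/16): 5 voxels remain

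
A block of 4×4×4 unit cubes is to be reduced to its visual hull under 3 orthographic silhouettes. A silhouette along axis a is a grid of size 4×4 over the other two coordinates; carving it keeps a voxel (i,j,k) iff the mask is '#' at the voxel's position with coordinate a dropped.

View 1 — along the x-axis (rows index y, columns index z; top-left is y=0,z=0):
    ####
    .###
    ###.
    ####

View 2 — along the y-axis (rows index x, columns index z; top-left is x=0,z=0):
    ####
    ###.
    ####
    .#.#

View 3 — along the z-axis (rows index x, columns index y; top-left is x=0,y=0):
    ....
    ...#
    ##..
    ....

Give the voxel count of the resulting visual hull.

before carving: 64 voxels (4×4×4)
step 1: project along x, AND mask (14/16) → |grid| = 56
step 2: project along y, AND mask (13/16) → |grid| = 46
step 3: project along z, AND mask (3/16) → |grid| = 10

remaining voxels: 10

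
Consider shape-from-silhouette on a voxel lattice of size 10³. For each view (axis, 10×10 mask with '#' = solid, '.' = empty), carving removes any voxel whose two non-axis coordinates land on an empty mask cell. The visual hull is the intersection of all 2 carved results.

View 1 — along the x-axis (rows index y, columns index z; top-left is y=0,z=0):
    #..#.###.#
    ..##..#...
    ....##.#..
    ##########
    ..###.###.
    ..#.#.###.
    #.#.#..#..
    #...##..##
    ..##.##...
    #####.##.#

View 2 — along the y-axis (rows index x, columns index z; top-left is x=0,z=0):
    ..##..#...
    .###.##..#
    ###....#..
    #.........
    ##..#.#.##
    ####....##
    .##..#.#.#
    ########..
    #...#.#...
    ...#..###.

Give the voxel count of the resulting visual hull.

start: 10×10×10 = 1000 voxels
  1. axis=0 (YZ plane), |mask|=54  ⇒  voxels=540
  2. axis=1 (XZ plane), |mask|=46  ⇒  voxels=248

|visual hull| = 248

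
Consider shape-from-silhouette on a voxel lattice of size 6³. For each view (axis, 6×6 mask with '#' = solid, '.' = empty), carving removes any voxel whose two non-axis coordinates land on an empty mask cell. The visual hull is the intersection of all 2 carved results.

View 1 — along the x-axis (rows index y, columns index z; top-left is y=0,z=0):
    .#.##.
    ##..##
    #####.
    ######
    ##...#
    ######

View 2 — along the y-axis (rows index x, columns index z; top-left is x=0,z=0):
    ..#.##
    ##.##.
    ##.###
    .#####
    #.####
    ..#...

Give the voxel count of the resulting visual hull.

|visual hull| = 102

before carving: 216 voxels (6×6×6)
[1] x-view keeps 27 columns → grid now 162
[2] y-view keeps 23 columns → grid now 102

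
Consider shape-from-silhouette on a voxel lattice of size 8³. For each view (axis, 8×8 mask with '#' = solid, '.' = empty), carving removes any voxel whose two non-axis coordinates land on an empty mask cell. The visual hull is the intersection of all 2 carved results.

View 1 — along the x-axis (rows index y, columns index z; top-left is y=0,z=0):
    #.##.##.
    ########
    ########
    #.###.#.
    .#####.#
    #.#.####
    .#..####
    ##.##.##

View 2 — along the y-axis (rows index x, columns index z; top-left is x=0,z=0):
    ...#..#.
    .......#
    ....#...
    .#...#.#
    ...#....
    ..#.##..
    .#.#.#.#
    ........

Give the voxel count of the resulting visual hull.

full grid |V| = 512
[1] x-view keeps 49 columns → grid now 392
[2] y-view keeps 15 columns → grid now 91

voxel count = 91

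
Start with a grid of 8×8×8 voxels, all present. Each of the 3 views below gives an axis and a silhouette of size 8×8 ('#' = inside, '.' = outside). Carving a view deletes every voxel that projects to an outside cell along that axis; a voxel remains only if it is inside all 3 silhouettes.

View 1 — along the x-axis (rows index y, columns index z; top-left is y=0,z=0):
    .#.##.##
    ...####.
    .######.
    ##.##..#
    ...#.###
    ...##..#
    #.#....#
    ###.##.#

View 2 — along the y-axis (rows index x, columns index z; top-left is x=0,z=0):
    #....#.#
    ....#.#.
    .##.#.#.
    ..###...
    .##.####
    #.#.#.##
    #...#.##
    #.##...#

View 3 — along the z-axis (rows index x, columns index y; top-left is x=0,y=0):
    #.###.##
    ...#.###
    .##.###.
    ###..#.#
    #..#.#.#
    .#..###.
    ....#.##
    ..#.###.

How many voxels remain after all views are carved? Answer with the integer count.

start: 8×8×8 = 512 voxels
[1] x-view keeps 36 columns → grid now 288
[2] y-view keeps 31 columns → grid now 141
[3] z-view keeps 35 columns → grid now 73

73 voxels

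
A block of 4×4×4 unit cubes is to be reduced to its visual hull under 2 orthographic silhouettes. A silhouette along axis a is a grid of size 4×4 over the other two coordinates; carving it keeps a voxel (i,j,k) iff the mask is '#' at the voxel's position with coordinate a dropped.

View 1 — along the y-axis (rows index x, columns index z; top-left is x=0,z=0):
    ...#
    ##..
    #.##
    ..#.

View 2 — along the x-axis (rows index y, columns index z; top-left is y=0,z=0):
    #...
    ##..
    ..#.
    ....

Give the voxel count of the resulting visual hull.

full grid |V| = 64
[1] y-view keeps 7 columns → grid now 28
[2] x-view keeps 4 columns → grid now 7

|visual hull| = 7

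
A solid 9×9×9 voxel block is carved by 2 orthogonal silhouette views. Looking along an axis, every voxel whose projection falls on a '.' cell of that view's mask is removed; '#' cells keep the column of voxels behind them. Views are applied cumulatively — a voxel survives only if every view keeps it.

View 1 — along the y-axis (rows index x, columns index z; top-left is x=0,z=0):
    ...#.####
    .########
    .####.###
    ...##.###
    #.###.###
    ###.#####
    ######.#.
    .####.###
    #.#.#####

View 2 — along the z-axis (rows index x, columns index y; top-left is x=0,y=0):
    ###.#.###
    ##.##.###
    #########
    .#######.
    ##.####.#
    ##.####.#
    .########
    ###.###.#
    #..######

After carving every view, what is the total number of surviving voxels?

remaining voxels: 448

initial block: 9^3 = 729
V1 y: intersect with XZ mask (61 set) -- 549 left
V2 z: intersect with XY mask (66 set) -- 448 left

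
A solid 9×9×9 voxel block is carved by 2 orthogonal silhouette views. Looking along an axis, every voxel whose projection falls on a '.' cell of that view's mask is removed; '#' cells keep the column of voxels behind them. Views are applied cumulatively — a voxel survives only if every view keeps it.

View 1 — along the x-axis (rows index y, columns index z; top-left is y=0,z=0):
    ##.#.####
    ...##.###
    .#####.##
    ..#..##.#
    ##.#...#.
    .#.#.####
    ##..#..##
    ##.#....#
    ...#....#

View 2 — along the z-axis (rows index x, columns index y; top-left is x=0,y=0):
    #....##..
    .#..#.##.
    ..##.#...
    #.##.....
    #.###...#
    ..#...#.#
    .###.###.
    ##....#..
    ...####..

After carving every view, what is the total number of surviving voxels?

|visual hull| = 176

full grid |V| = 729
after view 1 [x-axis, 44 of 81 cells solid] → remaining = 396
after view 2 [z-axis, 34 of 81 cells solid] → remaining = 176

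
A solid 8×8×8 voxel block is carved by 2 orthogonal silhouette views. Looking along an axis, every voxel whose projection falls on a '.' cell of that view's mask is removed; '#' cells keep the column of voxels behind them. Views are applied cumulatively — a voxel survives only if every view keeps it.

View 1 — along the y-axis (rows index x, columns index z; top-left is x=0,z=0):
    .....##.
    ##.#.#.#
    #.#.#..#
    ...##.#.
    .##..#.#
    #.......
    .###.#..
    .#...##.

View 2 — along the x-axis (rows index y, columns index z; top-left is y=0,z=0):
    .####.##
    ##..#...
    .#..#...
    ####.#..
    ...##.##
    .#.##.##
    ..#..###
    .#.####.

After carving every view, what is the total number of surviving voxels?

full grid |V| = 512
V1 y: intersect with XZ mask (26 set) -- 208 left
V2 x: intersect with YZ mask (34 set) -- 108 left

remaining voxels: 108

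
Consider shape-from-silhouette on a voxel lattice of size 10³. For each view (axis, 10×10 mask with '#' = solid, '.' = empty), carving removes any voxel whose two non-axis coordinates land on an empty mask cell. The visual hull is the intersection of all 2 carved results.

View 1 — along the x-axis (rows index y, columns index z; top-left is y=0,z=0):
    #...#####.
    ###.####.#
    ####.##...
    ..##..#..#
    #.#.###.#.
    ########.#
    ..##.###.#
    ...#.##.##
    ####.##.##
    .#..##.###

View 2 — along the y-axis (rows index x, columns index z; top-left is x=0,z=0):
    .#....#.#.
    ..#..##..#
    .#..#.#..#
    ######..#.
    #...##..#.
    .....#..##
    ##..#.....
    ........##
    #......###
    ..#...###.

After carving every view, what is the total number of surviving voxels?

|visual hull| = 243

full grid |V| = 1000
[1] x-view keeps 64 columns → grid now 640
[2] y-view keeps 38 columns → grid now 243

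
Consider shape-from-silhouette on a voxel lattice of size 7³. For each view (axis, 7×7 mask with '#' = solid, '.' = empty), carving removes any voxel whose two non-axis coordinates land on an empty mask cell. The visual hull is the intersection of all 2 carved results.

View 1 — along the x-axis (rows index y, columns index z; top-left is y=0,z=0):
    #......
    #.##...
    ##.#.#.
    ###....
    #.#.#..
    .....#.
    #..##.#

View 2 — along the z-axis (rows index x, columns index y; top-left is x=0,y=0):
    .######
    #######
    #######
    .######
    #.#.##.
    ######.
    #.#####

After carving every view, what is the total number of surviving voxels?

before carving: 343 voxels (7×7×7)
  1. axis=0 (YZ plane), |mask|=19  ⇒  voxels=133
  2. axis=2 (XY plane), |mask|=42  ⇒  voxels=114

|visual hull| = 114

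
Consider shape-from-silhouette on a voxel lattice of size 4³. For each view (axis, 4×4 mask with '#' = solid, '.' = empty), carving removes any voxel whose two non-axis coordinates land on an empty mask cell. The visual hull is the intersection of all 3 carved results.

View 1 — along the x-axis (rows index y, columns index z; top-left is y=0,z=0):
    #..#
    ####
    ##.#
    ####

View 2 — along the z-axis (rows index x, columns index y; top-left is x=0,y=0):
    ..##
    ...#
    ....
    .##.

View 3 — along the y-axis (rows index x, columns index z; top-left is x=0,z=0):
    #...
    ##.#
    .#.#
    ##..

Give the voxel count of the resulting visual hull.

9 voxels

full grid |V| = 64
after view 1 [x-axis, 13 of 16 cells solid] → remaining = 52
after view 2 [z-axis, 5 of 16 cells solid] → remaining = 18
after view 3 [y-axis, 8 of 16 cells solid] → remaining = 9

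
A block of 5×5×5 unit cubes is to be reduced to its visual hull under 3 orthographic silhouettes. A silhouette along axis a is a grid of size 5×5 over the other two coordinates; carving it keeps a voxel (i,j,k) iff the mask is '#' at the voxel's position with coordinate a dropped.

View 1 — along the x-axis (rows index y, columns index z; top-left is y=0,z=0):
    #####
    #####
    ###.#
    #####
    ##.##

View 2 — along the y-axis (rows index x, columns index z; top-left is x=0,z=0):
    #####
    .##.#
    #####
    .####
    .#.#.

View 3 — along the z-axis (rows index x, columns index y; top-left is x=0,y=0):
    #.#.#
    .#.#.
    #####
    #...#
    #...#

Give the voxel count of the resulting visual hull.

before carving: 125 voxels (5×5×5)
step 1: project along x, AND mask (23/25) → |grid| = 115
step 2: project along y, AND mask (19/25) → |grid| = 87
step 3: project along z, AND mask (14/25) → |grid| = 53

53 voxels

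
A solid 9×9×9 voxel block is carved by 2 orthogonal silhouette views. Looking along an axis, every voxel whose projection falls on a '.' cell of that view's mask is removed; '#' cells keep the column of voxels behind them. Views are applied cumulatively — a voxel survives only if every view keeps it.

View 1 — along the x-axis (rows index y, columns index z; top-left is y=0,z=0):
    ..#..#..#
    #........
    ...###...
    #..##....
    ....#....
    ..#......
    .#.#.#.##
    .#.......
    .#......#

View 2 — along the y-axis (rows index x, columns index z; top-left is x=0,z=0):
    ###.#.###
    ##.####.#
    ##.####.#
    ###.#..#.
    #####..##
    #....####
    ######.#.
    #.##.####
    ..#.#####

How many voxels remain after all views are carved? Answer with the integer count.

128 voxels

start: 9×9×9 = 729 voxels
carve view 1 (along x, YZ-mask fill 20/81): 180 voxels remain
carve view 2 (along y, XZ-mask fill 58/81): 128 voxels remain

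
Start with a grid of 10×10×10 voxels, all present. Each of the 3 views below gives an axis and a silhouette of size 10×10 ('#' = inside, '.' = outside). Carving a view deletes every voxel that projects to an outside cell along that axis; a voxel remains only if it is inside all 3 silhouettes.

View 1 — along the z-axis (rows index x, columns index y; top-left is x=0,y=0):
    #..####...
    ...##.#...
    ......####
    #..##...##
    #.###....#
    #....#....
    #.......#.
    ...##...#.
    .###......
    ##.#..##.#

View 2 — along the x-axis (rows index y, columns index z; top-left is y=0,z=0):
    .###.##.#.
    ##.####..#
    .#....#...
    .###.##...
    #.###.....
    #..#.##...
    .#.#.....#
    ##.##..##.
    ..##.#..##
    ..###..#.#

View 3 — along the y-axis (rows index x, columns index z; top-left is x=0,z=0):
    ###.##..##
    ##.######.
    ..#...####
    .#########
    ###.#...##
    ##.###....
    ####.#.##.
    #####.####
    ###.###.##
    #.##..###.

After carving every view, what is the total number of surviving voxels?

before carving: 1000 voxels (10×10×10)
carve view 1 (along z, XY-mask fill 38/100): 380 voxels remain
carve view 2 (along x, YZ-mask fill 47/100): 181 voxels remain
carve view 3 (along y, XZ-mask fill 70/100): 125 voxels remain

|visual hull| = 125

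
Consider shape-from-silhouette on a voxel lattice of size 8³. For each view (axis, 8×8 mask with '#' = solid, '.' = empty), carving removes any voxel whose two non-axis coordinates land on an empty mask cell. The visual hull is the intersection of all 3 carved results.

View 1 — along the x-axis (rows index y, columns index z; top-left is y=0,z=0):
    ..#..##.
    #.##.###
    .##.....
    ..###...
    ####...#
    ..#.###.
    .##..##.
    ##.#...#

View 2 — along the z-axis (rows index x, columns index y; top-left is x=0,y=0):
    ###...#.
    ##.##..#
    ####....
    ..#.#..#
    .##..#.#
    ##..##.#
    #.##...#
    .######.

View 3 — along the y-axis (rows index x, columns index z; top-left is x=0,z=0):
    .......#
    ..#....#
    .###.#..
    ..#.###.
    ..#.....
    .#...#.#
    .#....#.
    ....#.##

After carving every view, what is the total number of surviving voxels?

|visual hull| = 40

full grid |V| = 512
[1] x-view keeps 31 columns → grid now 248
[2] z-view keeps 35 columns → grid now 135
[3] y-view keeps 20 columns → grid now 40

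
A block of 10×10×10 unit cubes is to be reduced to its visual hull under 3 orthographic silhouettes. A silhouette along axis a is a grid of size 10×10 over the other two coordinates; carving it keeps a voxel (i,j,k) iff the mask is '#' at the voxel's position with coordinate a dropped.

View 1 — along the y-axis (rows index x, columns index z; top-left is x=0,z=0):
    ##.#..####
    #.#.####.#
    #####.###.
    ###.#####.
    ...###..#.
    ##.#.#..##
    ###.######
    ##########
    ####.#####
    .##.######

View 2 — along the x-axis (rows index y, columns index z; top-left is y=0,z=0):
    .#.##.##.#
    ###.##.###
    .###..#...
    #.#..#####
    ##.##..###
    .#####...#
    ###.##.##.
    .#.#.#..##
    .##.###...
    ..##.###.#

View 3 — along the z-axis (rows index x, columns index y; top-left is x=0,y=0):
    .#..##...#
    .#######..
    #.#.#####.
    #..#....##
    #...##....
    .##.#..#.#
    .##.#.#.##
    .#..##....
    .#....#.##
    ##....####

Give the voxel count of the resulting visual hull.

voxel count = 236

start: 10×10×10 = 1000 voxels
step 1: project along y, AND mask (76/100) → |grid| = 760
step 2: project along x, AND mask (61/100) → |grid| = 461
step 3: project along z, AND mask (49/100) → |grid| = 236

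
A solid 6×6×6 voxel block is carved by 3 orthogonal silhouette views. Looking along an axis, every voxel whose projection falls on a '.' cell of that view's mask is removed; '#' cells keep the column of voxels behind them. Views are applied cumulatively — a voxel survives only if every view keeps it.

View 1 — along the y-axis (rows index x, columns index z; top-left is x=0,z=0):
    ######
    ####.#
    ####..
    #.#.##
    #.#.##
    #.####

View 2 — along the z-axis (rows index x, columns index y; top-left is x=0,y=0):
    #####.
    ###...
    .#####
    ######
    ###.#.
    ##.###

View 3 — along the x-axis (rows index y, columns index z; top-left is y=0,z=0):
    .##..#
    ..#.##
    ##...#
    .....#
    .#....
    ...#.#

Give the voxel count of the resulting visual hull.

before carving: 216 voxels (6×6×6)
carve view 1 (along y, XZ-mask fill 28/36): 168 voxels remain
carve view 2 (along z, XY-mask fill 28/36): 130 voxels remain
carve view 3 (along x, YZ-mask fill 13/36): 48 voxels remain

remaining voxels: 48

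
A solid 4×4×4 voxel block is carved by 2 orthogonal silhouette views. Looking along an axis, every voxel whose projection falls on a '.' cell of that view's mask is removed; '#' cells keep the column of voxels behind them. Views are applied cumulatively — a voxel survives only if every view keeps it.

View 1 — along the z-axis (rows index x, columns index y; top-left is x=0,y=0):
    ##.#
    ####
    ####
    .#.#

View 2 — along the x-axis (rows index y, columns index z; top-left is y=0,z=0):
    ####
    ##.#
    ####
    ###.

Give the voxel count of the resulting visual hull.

voxel count = 44

before carving: 64 voxels (4×4×4)
V1 z: intersect with XY mask (13 set) -- 52 left
V2 x: intersect with YZ mask (14 set) -- 44 left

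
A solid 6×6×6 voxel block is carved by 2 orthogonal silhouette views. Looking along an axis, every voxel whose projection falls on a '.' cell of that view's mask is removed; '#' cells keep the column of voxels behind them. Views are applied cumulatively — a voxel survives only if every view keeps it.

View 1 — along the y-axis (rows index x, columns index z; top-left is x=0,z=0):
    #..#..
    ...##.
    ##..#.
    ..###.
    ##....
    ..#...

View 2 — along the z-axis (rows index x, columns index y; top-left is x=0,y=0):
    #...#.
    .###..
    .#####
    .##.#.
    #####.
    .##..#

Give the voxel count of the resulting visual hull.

47 voxels

initial block: 6^3 = 216
  1. axis=1 (XZ plane), |mask|=13  ⇒  voxels=78
  2. axis=2 (XY plane), |mask|=21  ⇒  voxels=47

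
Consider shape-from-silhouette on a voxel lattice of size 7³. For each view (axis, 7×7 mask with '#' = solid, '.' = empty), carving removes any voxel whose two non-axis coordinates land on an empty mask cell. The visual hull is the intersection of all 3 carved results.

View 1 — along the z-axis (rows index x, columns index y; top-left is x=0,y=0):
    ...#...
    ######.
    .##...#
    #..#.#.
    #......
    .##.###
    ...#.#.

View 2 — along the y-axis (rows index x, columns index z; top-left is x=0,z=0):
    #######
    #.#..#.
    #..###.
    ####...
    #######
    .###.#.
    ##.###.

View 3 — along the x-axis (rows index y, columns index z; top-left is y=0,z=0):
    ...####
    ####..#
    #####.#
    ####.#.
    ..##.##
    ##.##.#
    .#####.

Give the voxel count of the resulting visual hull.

before carving: 343 voxels (7×7×7)
carve view 1 (along z, XY-mask fill 21/49): 147 voxels remain
carve view 2 (along y, XZ-mask fill 34/49): 86 voxels remain
carve view 3 (along x, YZ-mask fill 34/49): 59 voxels remain

59 voxels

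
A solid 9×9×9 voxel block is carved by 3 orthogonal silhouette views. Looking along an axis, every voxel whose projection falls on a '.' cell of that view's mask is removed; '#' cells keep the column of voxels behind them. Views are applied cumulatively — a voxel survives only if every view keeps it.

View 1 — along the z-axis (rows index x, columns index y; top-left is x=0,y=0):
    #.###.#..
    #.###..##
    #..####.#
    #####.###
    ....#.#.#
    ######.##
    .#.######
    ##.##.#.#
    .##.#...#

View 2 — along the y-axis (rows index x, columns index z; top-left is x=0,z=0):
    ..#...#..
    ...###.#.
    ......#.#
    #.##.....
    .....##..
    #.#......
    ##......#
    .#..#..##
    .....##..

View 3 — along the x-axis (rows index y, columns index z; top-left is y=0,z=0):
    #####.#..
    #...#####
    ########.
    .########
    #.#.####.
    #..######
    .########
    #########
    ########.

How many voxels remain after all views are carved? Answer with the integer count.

voxel count = 118

full grid |V| = 729
[1] z-view keeps 53 columns → grid now 477
[2] y-view keeps 24 columns → grid now 145
[3] x-view keeps 66 columns → grid now 118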